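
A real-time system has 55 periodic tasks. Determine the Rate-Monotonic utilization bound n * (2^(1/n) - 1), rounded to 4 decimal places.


Compute 2^(1/55) = 1.0126824244
Subtract 1: 1.0126824244 - 1 = 0.0126824244
Multiply by n: 55 * 0.0126824244 = 0.6975333420
Round to 4 dp: 0.6975

0.6975


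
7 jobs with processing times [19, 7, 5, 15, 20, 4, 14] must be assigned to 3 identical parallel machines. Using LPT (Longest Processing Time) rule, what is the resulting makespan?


Sort jobs in decreasing order (LPT): [20, 19, 15, 14, 7, 5, 4]
Assign each job to the least loaded machine:
  Machine 1: jobs [20, 5, 4], load = 29
  Machine 2: jobs [19, 7], load = 26
  Machine 3: jobs [15, 14], load = 29
Makespan = max load = 29

29


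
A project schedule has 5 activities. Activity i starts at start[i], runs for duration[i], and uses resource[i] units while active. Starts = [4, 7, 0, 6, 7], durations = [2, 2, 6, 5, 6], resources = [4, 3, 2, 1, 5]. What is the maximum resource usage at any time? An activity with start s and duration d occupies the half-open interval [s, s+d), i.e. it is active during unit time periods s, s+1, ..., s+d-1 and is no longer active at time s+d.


Each activity i is active on [start_i, start_i + duration_i).
Compute total resource usage per time slot:
  t=0: active resources = [2], total = 2
  t=1: active resources = [2], total = 2
  t=2: active resources = [2], total = 2
  t=3: active resources = [2], total = 2
  t=4: active resources = [4, 2], total = 6
  t=5: active resources = [4, 2], total = 6
  t=6: active resources = [1], total = 1
  t=7: active resources = [3, 1, 5], total = 9
  t=8: active resources = [3, 1, 5], total = 9
  t=9: active resources = [1, 5], total = 6
  t=10: active resources = [1, 5], total = 6
  t=11: active resources = [5], total = 5
  t=12: active resources = [5], total = 5
Peak resource demand = 9

9


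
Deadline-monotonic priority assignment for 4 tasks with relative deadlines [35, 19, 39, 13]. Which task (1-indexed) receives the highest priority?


Sort tasks by relative deadline (ascending):
  Task 4: deadline = 13
  Task 2: deadline = 19
  Task 1: deadline = 35
  Task 3: deadline = 39
Priority order (highest first): [4, 2, 1, 3]
Highest priority task = 4

4


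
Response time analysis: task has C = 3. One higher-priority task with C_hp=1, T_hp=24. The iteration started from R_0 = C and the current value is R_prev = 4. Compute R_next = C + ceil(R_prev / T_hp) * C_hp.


R_next = C + ceil(R_prev / T_hp) * C_hp
ceil(4 / 24) = ceil(0.1667) = 1
Interference = 1 * 1 = 1
R_next = 3 + 1 = 4
R_next = R_prev, so the iteration has converged (response time = 4).

4


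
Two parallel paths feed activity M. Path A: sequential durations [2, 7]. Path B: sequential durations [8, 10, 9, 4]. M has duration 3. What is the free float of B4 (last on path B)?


ES(B4) = sum of predecessors on chain B = 27
EF(B4) = ES + duration = 27 + 4 = 31
Successor of B4 is M. ES(M) = max(sum(A), sum(B)) = max(9, 31) = 31
Free float = ES(successor) - EF(current) = 31 - 31 = 0

0


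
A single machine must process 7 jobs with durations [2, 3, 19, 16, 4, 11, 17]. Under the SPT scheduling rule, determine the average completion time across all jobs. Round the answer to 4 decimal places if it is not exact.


Sort jobs by processing time (SPT order): [2, 3, 4, 11, 16, 17, 19]
Compute completion times sequentially:
  Job 1: processing = 2, completes at 2
  Job 2: processing = 3, completes at 5
  Job 3: processing = 4, completes at 9
  Job 4: processing = 11, completes at 20
  Job 5: processing = 16, completes at 36
  Job 6: processing = 17, completes at 53
  Job 7: processing = 19, completes at 72
Sum of completion times = 197
Average completion time = 197/7 = 28.1429

28.1429


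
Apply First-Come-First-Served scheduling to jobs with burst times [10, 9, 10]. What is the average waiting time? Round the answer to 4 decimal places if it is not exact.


FCFS order (as given): [10, 9, 10]
Waiting times:
  Job 1: wait = 0
  Job 2: wait = 10
  Job 3: wait = 19
Sum of waiting times = 29
Average waiting time = 29/3 = 9.6667

9.6667


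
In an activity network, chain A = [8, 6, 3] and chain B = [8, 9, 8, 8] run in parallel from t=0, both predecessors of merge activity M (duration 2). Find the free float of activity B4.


ES(B4) = sum of predecessors on chain B = 25
EF(B4) = ES + duration = 25 + 8 = 33
Successor of B4 is M. ES(M) = max(sum(A), sum(B)) = max(17, 33) = 33
Free float = ES(successor) - EF(current) = 33 - 33 = 0

0


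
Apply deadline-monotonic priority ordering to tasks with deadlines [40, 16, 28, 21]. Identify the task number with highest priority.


Sort tasks by relative deadline (ascending):
  Task 2: deadline = 16
  Task 4: deadline = 21
  Task 3: deadline = 28
  Task 1: deadline = 40
Priority order (highest first): [2, 4, 3, 1]
Highest priority task = 2

2


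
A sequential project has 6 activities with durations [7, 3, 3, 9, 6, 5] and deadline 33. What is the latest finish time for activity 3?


LF(activity 3) = deadline - sum of successor durations
Successors: activities 4 through 6 with durations [9, 6, 5]
Sum of successor durations = 20
LF = 33 - 20 = 13

13


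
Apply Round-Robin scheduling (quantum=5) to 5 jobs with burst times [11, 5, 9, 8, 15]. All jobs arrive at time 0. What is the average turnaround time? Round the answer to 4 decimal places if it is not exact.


Time quantum = 5
Execution trace:
  J1 runs 5 units, time = 5
  J2 runs 5 units, time = 10
  J3 runs 5 units, time = 15
  J4 runs 5 units, time = 20
  J5 runs 5 units, time = 25
  J1 runs 5 units, time = 30
  J3 runs 4 units, time = 34
  J4 runs 3 units, time = 37
  J5 runs 5 units, time = 42
  J1 runs 1 units, time = 43
  J5 runs 5 units, time = 48
Finish times: [43, 10, 34, 37, 48]
Average turnaround = 172/5 = 34.4

34.4


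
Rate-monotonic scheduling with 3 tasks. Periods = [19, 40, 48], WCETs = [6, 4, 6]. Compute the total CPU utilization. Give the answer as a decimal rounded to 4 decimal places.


Compute individual utilizations (exact fractions):
  Task 1: C/T = 6/19 (approx. 0.3158)
  Task 2: C/T = 4/40 = 1/10 (approx. 0.1)
  Task 3: C/T = 6/48 = 1/8 (approx. 0.125)
Total utilization U = 6/19 + 1/10 + 1/8 = 411/760
Rounded to 4 decimal places: U = 0.5408
RM (Liu & Layland) bound for 3 tasks = 0.779763; compare with U = 411/760 (approx. 0.540789)
U <= bound, so schedulable by RM sufficient condition.

0.5408


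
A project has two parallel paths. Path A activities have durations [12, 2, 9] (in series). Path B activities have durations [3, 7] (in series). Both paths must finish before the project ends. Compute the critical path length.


Path A total = 12 + 2 + 9 = 23
Path B total = 3 + 7 = 10
Critical path = longest path = max(23, 10) = 23

23


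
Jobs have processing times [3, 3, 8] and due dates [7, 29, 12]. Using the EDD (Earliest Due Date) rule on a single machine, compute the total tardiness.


Sort by due date (EDD order): [(3, 7), (8, 12), (3, 29)]
Compute completion times and tardiness:
  Job 1: p=3, d=7, C=3, tardiness=max(0,3-7)=0
  Job 2: p=8, d=12, C=11, tardiness=max(0,11-12)=0
  Job 3: p=3, d=29, C=14, tardiness=max(0,14-29)=0
Total tardiness = 0

0


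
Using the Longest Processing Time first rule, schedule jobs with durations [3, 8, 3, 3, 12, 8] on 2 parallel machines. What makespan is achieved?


Sort jobs in decreasing order (LPT): [12, 8, 8, 3, 3, 3]
Assign each job to the least loaded machine:
  Machine 1: jobs [12, 3, 3], load = 18
  Machine 2: jobs [8, 8, 3], load = 19
Makespan = max load = 19

19


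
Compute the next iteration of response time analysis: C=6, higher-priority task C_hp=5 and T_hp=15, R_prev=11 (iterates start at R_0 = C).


R_next = C + ceil(R_prev / T_hp) * C_hp
ceil(11 / 15) = ceil(0.7333) = 1
Interference = 1 * 5 = 5
R_next = 6 + 5 = 11
R_next = R_prev, so the iteration has converged (response time = 11).

11


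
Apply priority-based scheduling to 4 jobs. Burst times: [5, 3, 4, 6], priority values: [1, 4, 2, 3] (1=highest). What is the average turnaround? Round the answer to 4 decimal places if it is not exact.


Sort by priority (ascending = highest first):
Order: [(1, 5), (2, 4), (3, 6), (4, 3)]
Completion times:
  Priority 1, burst=5, C=5
  Priority 2, burst=4, C=9
  Priority 3, burst=6, C=15
  Priority 4, burst=3, C=18
Average turnaround = 47/4 = 11.75

11.75


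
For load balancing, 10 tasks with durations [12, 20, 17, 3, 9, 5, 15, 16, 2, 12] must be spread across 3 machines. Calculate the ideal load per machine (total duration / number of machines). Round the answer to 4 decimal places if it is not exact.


Total processing time = 12 + 20 + 17 + 3 + 9 + 5 + 15 + 16 + 2 + 12 = 111
Number of machines = 3
Ideal balanced load = 111 / 3 = 37.0

37.0


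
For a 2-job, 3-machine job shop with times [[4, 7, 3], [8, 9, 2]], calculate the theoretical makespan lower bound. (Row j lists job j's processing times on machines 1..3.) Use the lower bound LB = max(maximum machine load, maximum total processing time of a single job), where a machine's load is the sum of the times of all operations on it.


Machine loads:
  Machine 1: 4 + 8 = 12
  Machine 2: 7 + 9 = 16
  Machine 3: 3 + 2 = 5
Max machine load = 16
Job totals:
  Job 1: 14
  Job 2: 19
Max job total = 19
Lower bound = max(16, 19) = 19

19


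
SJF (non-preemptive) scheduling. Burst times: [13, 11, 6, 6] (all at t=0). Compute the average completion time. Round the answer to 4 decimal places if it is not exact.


SJF order (ascending): [6, 6, 11, 13]
Completion times:
  Job 1: burst=6, C=6
  Job 2: burst=6, C=12
  Job 3: burst=11, C=23
  Job 4: burst=13, C=36
Average completion = 77/4 = 19.25

19.25


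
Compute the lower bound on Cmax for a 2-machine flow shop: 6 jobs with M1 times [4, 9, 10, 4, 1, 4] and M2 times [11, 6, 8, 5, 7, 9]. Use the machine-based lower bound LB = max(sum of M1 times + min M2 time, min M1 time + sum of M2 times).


LB1 = sum(M1 times) + min(M2 times) = 32 + 5 = 37
LB2 = min(M1 times) + sum(M2 times) = 1 + 46 = 47
Lower bound = max(LB1, LB2) = max(37, 47) = 47

47


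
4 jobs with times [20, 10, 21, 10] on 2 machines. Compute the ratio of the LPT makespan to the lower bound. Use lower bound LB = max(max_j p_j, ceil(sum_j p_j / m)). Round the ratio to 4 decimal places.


LPT order: [21, 20, 10, 10]
Machine loads after assignment: [31, 30]
LPT makespan = 31
Lower bound = max(max_job, ceil(total/2)) = max(21, 31) = 31
Ratio = 31 / 31 = 1.0

1.0


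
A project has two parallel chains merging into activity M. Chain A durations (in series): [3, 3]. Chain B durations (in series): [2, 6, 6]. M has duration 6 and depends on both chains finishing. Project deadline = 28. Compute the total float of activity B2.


Forward pass: ES(B2) = sum of predecessors on chain B = 2
EF = ES + duration = 2 + 6 = 8
Backward pass: LF(M) = deadline = 28; LS(M) = 28 - 6 = 22
LF(B2) = LS(M) - sum(successors on chain B) = 22 - 6 = 16
LS = LF - duration = 16 - 6 = 10
Total float = LS - ES = 10 - 2 = 8

8


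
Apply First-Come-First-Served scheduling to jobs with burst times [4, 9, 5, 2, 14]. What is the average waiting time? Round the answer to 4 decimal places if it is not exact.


FCFS order (as given): [4, 9, 5, 2, 14]
Waiting times:
  Job 1: wait = 0
  Job 2: wait = 4
  Job 3: wait = 13
  Job 4: wait = 18
  Job 5: wait = 20
Sum of waiting times = 55
Average waiting time = 55/5 = 11.0

11.0


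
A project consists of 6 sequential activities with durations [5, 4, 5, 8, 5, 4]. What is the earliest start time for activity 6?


Activity 6 starts after activities 1 through 5 complete.
Predecessor durations: [5, 4, 5, 8, 5]
ES = 5 + 4 + 5 + 8 + 5 = 27

27


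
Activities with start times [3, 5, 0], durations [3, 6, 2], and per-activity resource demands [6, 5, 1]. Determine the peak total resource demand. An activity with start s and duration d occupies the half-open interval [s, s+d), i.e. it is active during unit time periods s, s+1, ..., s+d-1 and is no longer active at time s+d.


Each activity i is active on [start_i, start_i + duration_i).
Compute total resource usage per time slot:
  t=0: active resources = [1], total = 1
  t=1: active resources = [1], total = 1
  t=2: active resources = [], total = 0
  t=3: active resources = [6], total = 6
  t=4: active resources = [6], total = 6
  t=5: active resources = [6, 5], total = 11
  t=6: active resources = [5], total = 5
  t=7: active resources = [5], total = 5
  t=8: active resources = [5], total = 5
  t=9: active resources = [5], total = 5
  t=10: active resources = [5], total = 5
Peak resource demand = 11

11


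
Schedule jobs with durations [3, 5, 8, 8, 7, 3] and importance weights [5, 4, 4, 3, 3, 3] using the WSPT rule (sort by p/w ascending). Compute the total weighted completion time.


Compute p/w ratios and sort ascending (WSPT): [(3, 5), (3, 3), (5, 4), (8, 4), (7, 3), (8, 3)]
Compute weighted completion times:
  Job (p=3,w=5): C=3, w*C=5*3=15
  Job (p=3,w=3): C=6, w*C=3*6=18
  Job (p=5,w=4): C=11, w*C=4*11=44
  Job (p=8,w=4): C=19, w*C=4*19=76
  Job (p=7,w=3): C=26, w*C=3*26=78
  Job (p=8,w=3): C=34, w*C=3*34=102
Total weighted completion time = 333

333


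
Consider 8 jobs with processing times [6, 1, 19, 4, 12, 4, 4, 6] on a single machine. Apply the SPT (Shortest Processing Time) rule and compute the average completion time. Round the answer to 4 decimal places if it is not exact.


Sort jobs by processing time (SPT order): [1, 4, 4, 4, 6, 6, 12, 19]
Compute completion times sequentially:
  Job 1: processing = 1, completes at 1
  Job 2: processing = 4, completes at 5
  Job 3: processing = 4, completes at 9
  Job 4: processing = 4, completes at 13
  Job 5: processing = 6, completes at 19
  Job 6: processing = 6, completes at 25
  Job 7: processing = 12, completes at 37
  Job 8: processing = 19, completes at 56
Sum of completion times = 165
Average completion time = 165/8 = 20.625

20.625


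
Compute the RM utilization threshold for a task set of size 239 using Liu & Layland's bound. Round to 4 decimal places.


Compute 2^(1/239) = 1.0029044070
Subtract 1: 1.0029044070 - 1 = 0.0029044070
Multiply by n: 239 * 0.0029044070 = 0.6941532730
Round to 4 dp: 0.6942

0.6942


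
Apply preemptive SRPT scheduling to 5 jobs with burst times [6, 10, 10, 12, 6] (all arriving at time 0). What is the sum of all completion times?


Since all jobs arrive at t=0, SRPT equals SPT ordering.
SPT order: [6, 6, 10, 10, 12]
Completion times:
  Job 1: p=6, C=6
  Job 2: p=6, C=12
  Job 3: p=10, C=22
  Job 4: p=10, C=32
  Job 5: p=12, C=44
Total completion time = 6 + 12 + 22 + 32 + 44 = 116

116


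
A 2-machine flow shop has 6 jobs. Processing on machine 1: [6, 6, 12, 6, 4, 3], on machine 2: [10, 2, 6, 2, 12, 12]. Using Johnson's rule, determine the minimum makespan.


Apply Johnson's rule:
  Group 1 (a <= b): [(6, 3, 12), (5, 4, 12), (1, 6, 10)]
  Group 2 (a > b): [(3, 12, 6), (2, 6, 2), (4, 6, 2)]
Optimal job order: [6, 5, 1, 3, 2, 4]
Schedule:
  Job 6: M1 done at 3, M2 done at 15
  Job 5: M1 done at 7, M2 done at 27
  Job 1: M1 done at 13, M2 done at 37
  Job 3: M1 done at 25, M2 done at 43
  Job 2: M1 done at 31, M2 done at 45
  Job 4: M1 done at 37, M2 done at 47
Makespan = 47

47


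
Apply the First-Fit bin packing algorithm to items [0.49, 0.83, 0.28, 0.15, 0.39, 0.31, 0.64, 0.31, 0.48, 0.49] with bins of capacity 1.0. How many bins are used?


Place items sequentially using First-Fit:
  Item 0.49 -> new Bin 1
  Item 0.83 -> new Bin 2
  Item 0.28 -> Bin 1 (now 0.77)
  Item 0.15 -> Bin 1 (now 0.92)
  Item 0.39 -> new Bin 3
  Item 0.31 -> Bin 3 (now 0.7)
  Item 0.64 -> new Bin 4
  Item 0.31 -> Bin 4 (now 0.95)
  Item 0.48 -> new Bin 5
  Item 0.49 -> Bin 5 (now 0.97)
Total bins used = 5

5


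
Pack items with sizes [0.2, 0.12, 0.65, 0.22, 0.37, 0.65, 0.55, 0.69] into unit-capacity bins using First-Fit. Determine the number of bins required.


Place items sequentially using First-Fit:
  Item 0.2 -> new Bin 1
  Item 0.12 -> Bin 1 (now 0.32)
  Item 0.65 -> Bin 1 (now 0.97)
  Item 0.22 -> new Bin 2
  Item 0.37 -> Bin 2 (now 0.59)
  Item 0.65 -> new Bin 3
  Item 0.55 -> new Bin 4
  Item 0.69 -> new Bin 5
Total bins used = 5

5


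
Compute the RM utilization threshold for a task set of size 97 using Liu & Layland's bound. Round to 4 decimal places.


Compute 2^(1/97) = 1.0071714397
Subtract 1: 1.0071714397 - 1 = 0.0071714397
Multiply by n: 97 * 0.0071714397 = 0.6956296509
Round to 4 dp: 0.6956

0.6956


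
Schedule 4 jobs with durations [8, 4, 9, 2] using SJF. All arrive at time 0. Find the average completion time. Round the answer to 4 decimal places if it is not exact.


SJF order (ascending): [2, 4, 8, 9]
Completion times:
  Job 1: burst=2, C=2
  Job 2: burst=4, C=6
  Job 3: burst=8, C=14
  Job 4: burst=9, C=23
Average completion = 45/4 = 11.25

11.25


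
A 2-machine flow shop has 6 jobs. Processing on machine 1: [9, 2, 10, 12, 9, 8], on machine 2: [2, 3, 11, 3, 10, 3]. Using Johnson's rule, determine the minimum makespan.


Apply Johnson's rule:
  Group 1 (a <= b): [(2, 2, 3), (5, 9, 10), (3, 10, 11)]
  Group 2 (a > b): [(4, 12, 3), (6, 8, 3), (1, 9, 2)]
Optimal job order: [2, 5, 3, 4, 6, 1]
Schedule:
  Job 2: M1 done at 2, M2 done at 5
  Job 5: M1 done at 11, M2 done at 21
  Job 3: M1 done at 21, M2 done at 32
  Job 4: M1 done at 33, M2 done at 36
  Job 6: M1 done at 41, M2 done at 44
  Job 1: M1 done at 50, M2 done at 52
Makespan = 52

52


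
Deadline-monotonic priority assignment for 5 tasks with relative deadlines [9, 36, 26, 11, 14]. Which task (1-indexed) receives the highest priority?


Sort tasks by relative deadline (ascending):
  Task 1: deadline = 9
  Task 4: deadline = 11
  Task 5: deadline = 14
  Task 3: deadline = 26
  Task 2: deadline = 36
Priority order (highest first): [1, 4, 5, 3, 2]
Highest priority task = 1

1


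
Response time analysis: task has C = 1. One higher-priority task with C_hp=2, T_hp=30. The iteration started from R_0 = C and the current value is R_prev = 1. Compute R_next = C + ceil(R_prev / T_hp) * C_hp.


R_next = C + ceil(R_prev / T_hp) * C_hp
ceil(1 / 30) = ceil(0.0333) = 1
Interference = 1 * 2 = 2
R_next = 1 + 2 = 3

3


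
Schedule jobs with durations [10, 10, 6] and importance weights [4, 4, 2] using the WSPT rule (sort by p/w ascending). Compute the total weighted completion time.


Compute p/w ratios and sort ascending (WSPT): [(10, 4), (10, 4), (6, 2)]
Compute weighted completion times:
  Job (p=10,w=4): C=10, w*C=4*10=40
  Job (p=10,w=4): C=20, w*C=4*20=80
  Job (p=6,w=2): C=26, w*C=2*26=52
Total weighted completion time = 172

172


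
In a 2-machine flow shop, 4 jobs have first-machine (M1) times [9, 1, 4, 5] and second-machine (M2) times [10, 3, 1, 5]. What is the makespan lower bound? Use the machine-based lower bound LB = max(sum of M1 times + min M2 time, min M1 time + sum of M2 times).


LB1 = sum(M1 times) + min(M2 times) = 19 + 1 = 20
LB2 = min(M1 times) + sum(M2 times) = 1 + 19 = 20
Lower bound = max(LB1, LB2) = max(20, 20) = 20

20


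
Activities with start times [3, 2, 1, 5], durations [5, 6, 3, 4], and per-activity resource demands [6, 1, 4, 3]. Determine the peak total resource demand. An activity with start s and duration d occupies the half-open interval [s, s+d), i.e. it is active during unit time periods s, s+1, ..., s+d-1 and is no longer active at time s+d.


Each activity i is active on [start_i, start_i + duration_i).
Compute total resource usage per time slot:
  t=0: active resources = [], total = 0
  t=1: active resources = [4], total = 4
  t=2: active resources = [1, 4], total = 5
  t=3: active resources = [6, 1, 4], total = 11
  t=4: active resources = [6, 1], total = 7
  t=5: active resources = [6, 1, 3], total = 10
  t=6: active resources = [6, 1, 3], total = 10
  t=7: active resources = [6, 1, 3], total = 10
  t=8: active resources = [3], total = 3
Peak resource demand = 11

11


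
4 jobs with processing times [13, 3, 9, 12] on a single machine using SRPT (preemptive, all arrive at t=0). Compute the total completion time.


Since all jobs arrive at t=0, SRPT equals SPT ordering.
SPT order: [3, 9, 12, 13]
Completion times:
  Job 1: p=3, C=3
  Job 2: p=9, C=12
  Job 3: p=12, C=24
  Job 4: p=13, C=37
Total completion time = 3 + 12 + 24 + 37 = 76

76


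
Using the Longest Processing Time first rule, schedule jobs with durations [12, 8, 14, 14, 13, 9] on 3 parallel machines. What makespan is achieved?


Sort jobs in decreasing order (LPT): [14, 14, 13, 12, 9, 8]
Assign each job to the least loaded machine:
  Machine 1: jobs [14, 9], load = 23
  Machine 2: jobs [14, 8], load = 22
  Machine 3: jobs [13, 12], load = 25
Makespan = max load = 25

25


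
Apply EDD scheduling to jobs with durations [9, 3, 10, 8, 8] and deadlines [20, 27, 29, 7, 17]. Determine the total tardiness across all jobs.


Sort by due date (EDD order): [(8, 7), (8, 17), (9, 20), (3, 27), (10, 29)]
Compute completion times and tardiness:
  Job 1: p=8, d=7, C=8, tardiness=max(0,8-7)=1
  Job 2: p=8, d=17, C=16, tardiness=max(0,16-17)=0
  Job 3: p=9, d=20, C=25, tardiness=max(0,25-20)=5
  Job 4: p=3, d=27, C=28, tardiness=max(0,28-27)=1
  Job 5: p=10, d=29, C=38, tardiness=max(0,38-29)=9
Total tardiness = 16

16


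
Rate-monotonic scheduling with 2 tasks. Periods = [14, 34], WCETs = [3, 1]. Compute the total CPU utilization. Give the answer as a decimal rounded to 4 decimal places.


Compute individual utilizations (exact fractions):
  Task 1: C/T = 3/14 (approx. 0.2143)
  Task 2: C/T = 1/34 (approx. 0.0294)
Total utilization U = 3/14 + 1/34 = 29/119
Rounded to 4 decimal places: U = 0.2437
RM (Liu & Layland) bound for 2 tasks = 0.828427; compare with U = 29/119 (approx. 0.243697)
U <= bound, so schedulable by RM sufficient condition.

0.2437


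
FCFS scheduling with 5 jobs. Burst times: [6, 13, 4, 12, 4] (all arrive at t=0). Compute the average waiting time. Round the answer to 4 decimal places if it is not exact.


FCFS order (as given): [6, 13, 4, 12, 4]
Waiting times:
  Job 1: wait = 0
  Job 2: wait = 6
  Job 3: wait = 19
  Job 4: wait = 23
  Job 5: wait = 35
Sum of waiting times = 83
Average waiting time = 83/5 = 16.6

16.6


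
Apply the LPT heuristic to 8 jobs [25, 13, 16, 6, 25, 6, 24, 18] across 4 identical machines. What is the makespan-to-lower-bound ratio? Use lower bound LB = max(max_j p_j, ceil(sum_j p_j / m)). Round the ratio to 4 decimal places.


LPT order: [25, 25, 24, 18, 16, 13, 6, 6]
Machine loads after assignment: [31, 31, 37, 34]
LPT makespan = 37
Lower bound = max(max_job, ceil(total/4)) = max(25, 34) = 34
Ratio = 37 / 34 = 1.0882

1.0882


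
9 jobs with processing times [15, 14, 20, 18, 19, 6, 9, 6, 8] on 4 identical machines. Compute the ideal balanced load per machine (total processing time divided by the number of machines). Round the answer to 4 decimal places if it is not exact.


Total processing time = 15 + 14 + 20 + 18 + 19 + 6 + 9 + 6 + 8 = 115
Number of machines = 4
Ideal balanced load = 115 / 4 = 28.75

28.75


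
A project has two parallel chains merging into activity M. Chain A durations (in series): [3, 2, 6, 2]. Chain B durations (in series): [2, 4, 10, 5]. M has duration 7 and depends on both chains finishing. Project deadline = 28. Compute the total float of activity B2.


Forward pass: ES(B2) = sum of predecessors on chain B = 2
EF = ES + duration = 2 + 4 = 6
Backward pass: LF(M) = deadline = 28; LS(M) = 28 - 7 = 21
LF(B2) = LS(M) - sum(successors on chain B) = 21 - 15 = 6
LS = LF - duration = 6 - 4 = 2
Total float = LS - ES = 2 - 2 = 0

0


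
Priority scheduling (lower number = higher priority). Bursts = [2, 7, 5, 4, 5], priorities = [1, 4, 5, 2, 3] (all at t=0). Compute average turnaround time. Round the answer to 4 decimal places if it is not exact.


Sort by priority (ascending = highest first):
Order: [(1, 2), (2, 4), (3, 5), (4, 7), (5, 5)]
Completion times:
  Priority 1, burst=2, C=2
  Priority 2, burst=4, C=6
  Priority 3, burst=5, C=11
  Priority 4, burst=7, C=18
  Priority 5, burst=5, C=23
Average turnaround = 60/5 = 12.0

12.0


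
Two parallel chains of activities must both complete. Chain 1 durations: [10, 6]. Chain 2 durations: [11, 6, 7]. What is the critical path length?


Path A total = 10 + 6 = 16
Path B total = 11 + 6 + 7 = 24
Critical path = longest path = max(16, 24) = 24

24


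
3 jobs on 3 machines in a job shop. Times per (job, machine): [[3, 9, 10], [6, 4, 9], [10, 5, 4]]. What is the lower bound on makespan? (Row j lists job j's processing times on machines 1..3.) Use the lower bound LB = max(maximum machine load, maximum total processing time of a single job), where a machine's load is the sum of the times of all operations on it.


Machine loads:
  Machine 1: 3 + 6 + 10 = 19
  Machine 2: 9 + 4 + 5 = 18
  Machine 3: 10 + 9 + 4 = 23
Max machine load = 23
Job totals:
  Job 1: 22
  Job 2: 19
  Job 3: 19
Max job total = 22
Lower bound = max(23, 22) = 23

23


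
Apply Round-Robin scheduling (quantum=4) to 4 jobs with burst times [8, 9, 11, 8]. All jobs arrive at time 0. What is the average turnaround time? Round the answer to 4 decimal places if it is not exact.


Time quantum = 4
Execution trace:
  J1 runs 4 units, time = 4
  J2 runs 4 units, time = 8
  J3 runs 4 units, time = 12
  J4 runs 4 units, time = 16
  J1 runs 4 units, time = 20
  J2 runs 4 units, time = 24
  J3 runs 4 units, time = 28
  J4 runs 4 units, time = 32
  J2 runs 1 units, time = 33
  J3 runs 3 units, time = 36
Finish times: [20, 33, 36, 32]
Average turnaround = 121/4 = 30.25

30.25


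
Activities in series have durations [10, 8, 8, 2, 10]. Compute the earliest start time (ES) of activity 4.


Activity 4 starts after activities 1 through 3 complete.
Predecessor durations: [10, 8, 8]
ES = 10 + 8 + 8 = 26

26


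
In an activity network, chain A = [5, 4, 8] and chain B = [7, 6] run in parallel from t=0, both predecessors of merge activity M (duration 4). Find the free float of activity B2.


ES(B2) = sum of predecessors on chain B = 7
EF(B2) = ES + duration = 7 + 6 = 13
Successor of B2 is M. ES(M) = max(sum(A), sum(B)) = max(17, 13) = 17
Free float = ES(successor) - EF(current) = 17 - 13 = 4

4


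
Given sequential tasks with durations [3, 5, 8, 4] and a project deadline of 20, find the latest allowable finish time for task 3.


LF(activity 3) = deadline - sum of successor durations
Successors: activities 4 through 4 with durations [4]
Sum of successor durations = 4
LF = 20 - 4 = 16

16


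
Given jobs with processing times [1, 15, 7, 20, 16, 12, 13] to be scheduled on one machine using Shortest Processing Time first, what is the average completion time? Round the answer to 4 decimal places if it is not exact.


Sort jobs by processing time (SPT order): [1, 7, 12, 13, 15, 16, 20]
Compute completion times sequentially:
  Job 1: processing = 1, completes at 1
  Job 2: processing = 7, completes at 8
  Job 3: processing = 12, completes at 20
  Job 4: processing = 13, completes at 33
  Job 5: processing = 15, completes at 48
  Job 6: processing = 16, completes at 64
  Job 7: processing = 20, completes at 84
Sum of completion times = 258
Average completion time = 258/7 = 36.8571

36.8571


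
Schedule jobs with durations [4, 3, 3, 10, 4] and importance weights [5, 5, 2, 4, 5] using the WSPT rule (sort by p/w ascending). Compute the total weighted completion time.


Compute p/w ratios and sort ascending (WSPT): [(3, 5), (4, 5), (4, 5), (3, 2), (10, 4)]
Compute weighted completion times:
  Job (p=3,w=5): C=3, w*C=5*3=15
  Job (p=4,w=5): C=7, w*C=5*7=35
  Job (p=4,w=5): C=11, w*C=5*11=55
  Job (p=3,w=2): C=14, w*C=2*14=28
  Job (p=10,w=4): C=24, w*C=4*24=96
Total weighted completion time = 229

229


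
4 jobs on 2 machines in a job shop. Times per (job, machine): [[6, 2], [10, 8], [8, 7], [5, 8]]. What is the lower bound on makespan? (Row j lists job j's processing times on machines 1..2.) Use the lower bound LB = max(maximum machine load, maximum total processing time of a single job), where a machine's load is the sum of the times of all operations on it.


Machine loads:
  Machine 1: 6 + 10 + 8 + 5 = 29
  Machine 2: 2 + 8 + 7 + 8 = 25
Max machine load = 29
Job totals:
  Job 1: 8
  Job 2: 18
  Job 3: 15
  Job 4: 13
Max job total = 18
Lower bound = max(29, 18) = 29

29


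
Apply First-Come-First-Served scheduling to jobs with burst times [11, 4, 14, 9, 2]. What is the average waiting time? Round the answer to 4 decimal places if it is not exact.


FCFS order (as given): [11, 4, 14, 9, 2]
Waiting times:
  Job 1: wait = 0
  Job 2: wait = 11
  Job 3: wait = 15
  Job 4: wait = 29
  Job 5: wait = 38
Sum of waiting times = 93
Average waiting time = 93/5 = 18.6

18.6


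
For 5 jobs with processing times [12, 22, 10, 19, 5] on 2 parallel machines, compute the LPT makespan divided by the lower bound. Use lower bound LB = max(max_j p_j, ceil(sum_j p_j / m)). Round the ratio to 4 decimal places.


LPT order: [22, 19, 12, 10, 5]
Machine loads after assignment: [32, 36]
LPT makespan = 36
Lower bound = max(max_job, ceil(total/2)) = max(22, 34) = 34
Ratio = 36 / 34 = 1.0588

1.0588


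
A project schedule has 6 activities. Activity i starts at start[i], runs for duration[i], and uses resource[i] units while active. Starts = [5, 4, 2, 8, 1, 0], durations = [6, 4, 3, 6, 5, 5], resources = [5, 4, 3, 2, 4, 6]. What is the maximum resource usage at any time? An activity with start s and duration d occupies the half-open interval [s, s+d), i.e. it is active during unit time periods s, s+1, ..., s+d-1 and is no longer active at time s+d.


Each activity i is active on [start_i, start_i + duration_i).
Compute total resource usage per time slot:
  t=0: active resources = [6], total = 6
  t=1: active resources = [4, 6], total = 10
  t=2: active resources = [3, 4, 6], total = 13
  t=3: active resources = [3, 4, 6], total = 13
  t=4: active resources = [4, 3, 4, 6], total = 17
  t=5: active resources = [5, 4, 4], total = 13
  t=6: active resources = [5, 4], total = 9
  t=7: active resources = [5, 4], total = 9
  t=8: active resources = [5, 2], total = 7
  t=9: active resources = [5, 2], total = 7
  t=10: active resources = [5, 2], total = 7
  t=11: active resources = [2], total = 2
  t=12: active resources = [2], total = 2
  t=13: active resources = [2], total = 2
Peak resource demand = 17

17


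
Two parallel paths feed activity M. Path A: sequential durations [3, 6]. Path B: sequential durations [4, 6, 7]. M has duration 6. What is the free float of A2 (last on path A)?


ES(A2) = sum of predecessors on chain A = 3
EF(A2) = ES + duration = 3 + 6 = 9
Successor of A2 is M. ES(M) = max(sum(A), sum(B)) = max(9, 17) = 17
Free float = ES(successor) - EF(current) = 17 - 9 = 8

8


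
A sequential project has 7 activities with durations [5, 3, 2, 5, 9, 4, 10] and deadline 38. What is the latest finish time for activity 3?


LF(activity 3) = deadline - sum of successor durations
Successors: activities 4 through 7 with durations [5, 9, 4, 10]
Sum of successor durations = 28
LF = 38 - 28 = 10

10


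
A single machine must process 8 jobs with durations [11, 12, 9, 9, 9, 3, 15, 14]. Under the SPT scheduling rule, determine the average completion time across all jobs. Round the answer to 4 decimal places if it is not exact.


Sort jobs by processing time (SPT order): [3, 9, 9, 9, 11, 12, 14, 15]
Compute completion times sequentially:
  Job 1: processing = 3, completes at 3
  Job 2: processing = 9, completes at 12
  Job 3: processing = 9, completes at 21
  Job 4: processing = 9, completes at 30
  Job 5: processing = 11, completes at 41
  Job 6: processing = 12, completes at 53
  Job 7: processing = 14, completes at 67
  Job 8: processing = 15, completes at 82
Sum of completion times = 309
Average completion time = 309/8 = 38.625

38.625


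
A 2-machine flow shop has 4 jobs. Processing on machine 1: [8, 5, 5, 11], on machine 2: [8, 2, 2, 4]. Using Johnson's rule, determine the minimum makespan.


Apply Johnson's rule:
  Group 1 (a <= b): [(1, 8, 8)]
  Group 2 (a > b): [(4, 11, 4), (2, 5, 2), (3, 5, 2)]
Optimal job order: [1, 4, 2, 3]
Schedule:
  Job 1: M1 done at 8, M2 done at 16
  Job 4: M1 done at 19, M2 done at 23
  Job 2: M1 done at 24, M2 done at 26
  Job 3: M1 done at 29, M2 done at 31
Makespan = 31

31


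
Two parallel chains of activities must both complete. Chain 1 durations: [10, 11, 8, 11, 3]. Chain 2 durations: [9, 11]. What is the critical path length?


Path A total = 10 + 11 + 8 + 11 + 3 = 43
Path B total = 9 + 11 = 20
Critical path = longest path = max(43, 20) = 43

43


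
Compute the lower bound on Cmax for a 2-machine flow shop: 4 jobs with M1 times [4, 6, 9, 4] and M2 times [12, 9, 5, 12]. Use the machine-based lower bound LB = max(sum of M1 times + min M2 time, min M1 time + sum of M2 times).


LB1 = sum(M1 times) + min(M2 times) = 23 + 5 = 28
LB2 = min(M1 times) + sum(M2 times) = 4 + 38 = 42
Lower bound = max(LB1, LB2) = max(28, 42) = 42

42


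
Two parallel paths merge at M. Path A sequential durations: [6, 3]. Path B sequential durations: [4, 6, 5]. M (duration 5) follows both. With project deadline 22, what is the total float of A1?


Forward pass: ES(A1) = sum of predecessors on chain A = 0
EF = ES + duration = 0 + 6 = 6
Backward pass: LF(M) = deadline = 22; LS(M) = 22 - 5 = 17
LF(A1) = LS(M) - sum(successors on chain A) = 17 - 3 = 14
LS = LF - duration = 14 - 6 = 8
Total float = LS - ES = 8 - 0 = 8

8


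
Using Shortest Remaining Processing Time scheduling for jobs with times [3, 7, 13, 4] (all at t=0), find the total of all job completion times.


Since all jobs arrive at t=0, SRPT equals SPT ordering.
SPT order: [3, 4, 7, 13]
Completion times:
  Job 1: p=3, C=3
  Job 2: p=4, C=7
  Job 3: p=7, C=14
  Job 4: p=13, C=27
Total completion time = 3 + 7 + 14 + 27 = 51

51


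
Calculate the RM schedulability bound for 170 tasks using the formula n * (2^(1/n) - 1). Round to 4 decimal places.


Compute 2^(1/170) = 1.0040856600
Subtract 1: 1.0040856600 - 1 = 0.0040856600
Multiply by n: 170 * 0.0040856600 = 0.6945622000
Round to 4 dp: 0.6946

0.6946


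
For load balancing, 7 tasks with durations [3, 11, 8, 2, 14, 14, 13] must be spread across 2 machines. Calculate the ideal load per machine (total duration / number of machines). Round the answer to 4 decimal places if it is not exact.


Total processing time = 3 + 11 + 8 + 2 + 14 + 14 + 13 = 65
Number of machines = 2
Ideal balanced load = 65 / 2 = 32.5

32.5


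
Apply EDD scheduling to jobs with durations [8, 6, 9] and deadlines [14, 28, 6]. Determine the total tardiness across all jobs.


Sort by due date (EDD order): [(9, 6), (8, 14), (6, 28)]
Compute completion times and tardiness:
  Job 1: p=9, d=6, C=9, tardiness=max(0,9-6)=3
  Job 2: p=8, d=14, C=17, tardiness=max(0,17-14)=3
  Job 3: p=6, d=28, C=23, tardiness=max(0,23-28)=0
Total tardiness = 6

6


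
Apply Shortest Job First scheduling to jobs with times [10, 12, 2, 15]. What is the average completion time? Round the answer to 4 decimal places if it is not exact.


SJF order (ascending): [2, 10, 12, 15]
Completion times:
  Job 1: burst=2, C=2
  Job 2: burst=10, C=12
  Job 3: burst=12, C=24
  Job 4: burst=15, C=39
Average completion = 77/4 = 19.25

19.25


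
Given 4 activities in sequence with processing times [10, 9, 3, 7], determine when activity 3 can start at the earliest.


Activity 3 starts after activities 1 through 2 complete.
Predecessor durations: [10, 9]
ES = 10 + 9 = 19

19


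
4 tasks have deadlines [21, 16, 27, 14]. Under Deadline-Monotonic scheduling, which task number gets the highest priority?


Sort tasks by relative deadline (ascending):
  Task 4: deadline = 14
  Task 2: deadline = 16
  Task 1: deadline = 21
  Task 3: deadline = 27
Priority order (highest first): [4, 2, 1, 3]
Highest priority task = 4

4


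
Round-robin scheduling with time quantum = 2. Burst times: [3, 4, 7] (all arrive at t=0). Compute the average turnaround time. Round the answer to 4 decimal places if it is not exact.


Time quantum = 2
Execution trace:
  J1 runs 2 units, time = 2
  J2 runs 2 units, time = 4
  J3 runs 2 units, time = 6
  J1 runs 1 units, time = 7
  J2 runs 2 units, time = 9
  J3 runs 2 units, time = 11
  J3 runs 2 units, time = 13
  J3 runs 1 units, time = 14
Finish times: [7, 9, 14]
Average turnaround = 30/3 = 10.0

10.0


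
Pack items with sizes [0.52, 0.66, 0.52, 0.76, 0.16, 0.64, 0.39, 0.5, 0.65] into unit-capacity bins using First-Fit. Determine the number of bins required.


Place items sequentially using First-Fit:
  Item 0.52 -> new Bin 1
  Item 0.66 -> new Bin 2
  Item 0.52 -> new Bin 3
  Item 0.76 -> new Bin 4
  Item 0.16 -> Bin 1 (now 0.68)
  Item 0.64 -> new Bin 5
  Item 0.39 -> Bin 3 (now 0.91)
  Item 0.5 -> new Bin 6
  Item 0.65 -> new Bin 7
Total bins used = 7

7


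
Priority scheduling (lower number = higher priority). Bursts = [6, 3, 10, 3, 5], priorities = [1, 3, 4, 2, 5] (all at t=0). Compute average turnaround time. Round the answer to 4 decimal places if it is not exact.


Sort by priority (ascending = highest first):
Order: [(1, 6), (2, 3), (3, 3), (4, 10), (5, 5)]
Completion times:
  Priority 1, burst=6, C=6
  Priority 2, burst=3, C=9
  Priority 3, burst=3, C=12
  Priority 4, burst=10, C=22
  Priority 5, burst=5, C=27
Average turnaround = 76/5 = 15.2

15.2


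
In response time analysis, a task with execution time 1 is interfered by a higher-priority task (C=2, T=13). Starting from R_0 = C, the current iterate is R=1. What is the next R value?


R_next = C + ceil(R_prev / T_hp) * C_hp
ceil(1 / 13) = ceil(0.0769) = 1
Interference = 1 * 2 = 2
R_next = 1 + 2 = 3

3


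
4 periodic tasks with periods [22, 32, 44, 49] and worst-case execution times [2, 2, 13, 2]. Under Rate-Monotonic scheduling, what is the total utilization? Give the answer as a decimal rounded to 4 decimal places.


Compute individual utilizations (exact fractions):
  Task 1: C/T = 2/22 = 1/11 (approx. 0.0909)
  Task 2: C/T = 2/32 = 1/16 (approx. 0.0625)
  Task 3: C/T = 13/44 (approx. 0.2955)
  Task 4: C/T = 2/49 (approx. 0.0408)
Total utilization U = 1/11 + 1/16 + 13/44 + 2/49 = 4223/8624
Rounded to 4 decimal places: U = 0.4897
RM (Liu & Layland) bound for 4 tasks = 0.756828; compare with U = 4223/8624 (approx. 0.489680)
U <= bound, so schedulable by RM sufficient condition.

0.4897


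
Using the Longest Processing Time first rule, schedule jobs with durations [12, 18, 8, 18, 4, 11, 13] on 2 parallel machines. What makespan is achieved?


Sort jobs in decreasing order (LPT): [18, 18, 13, 12, 11, 8, 4]
Assign each job to the least loaded machine:
  Machine 1: jobs [18, 13, 8, 4], load = 43
  Machine 2: jobs [18, 12, 11], load = 41
Makespan = max load = 43

43


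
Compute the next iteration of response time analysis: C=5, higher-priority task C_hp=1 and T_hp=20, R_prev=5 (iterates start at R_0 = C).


R_next = C + ceil(R_prev / T_hp) * C_hp
ceil(5 / 20) = ceil(0.25) = 1
Interference = 1 * 1 = 1
R_next = 5 + 1 = 6

6


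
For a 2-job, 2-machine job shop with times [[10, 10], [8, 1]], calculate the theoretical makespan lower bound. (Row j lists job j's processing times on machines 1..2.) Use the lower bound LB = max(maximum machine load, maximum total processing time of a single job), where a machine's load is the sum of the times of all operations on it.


Machine loads:
  Machine 1: 10 + 8 = 18
  Machine 2: 10 + 1 = 11
Max machine load = 18
Job totals:
  Job 1: 20
  Job 2: 9
Max job total = 20
Lower bound = max(18, 20) = 20

20


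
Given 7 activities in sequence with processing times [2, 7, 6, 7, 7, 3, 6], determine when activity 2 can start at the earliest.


Activity 2 starts after activities 1 through 1 complete.
Predecessor durations: [2]
ES = 2 = 2

2


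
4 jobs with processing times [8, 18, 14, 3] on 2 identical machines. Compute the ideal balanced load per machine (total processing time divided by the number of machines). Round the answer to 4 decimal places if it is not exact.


Total processing time = 8 + 18 + 14 + 3 = 43
Number of machines = 2
Ideal balanced load = 43 / 2 = 21.5

21.5
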